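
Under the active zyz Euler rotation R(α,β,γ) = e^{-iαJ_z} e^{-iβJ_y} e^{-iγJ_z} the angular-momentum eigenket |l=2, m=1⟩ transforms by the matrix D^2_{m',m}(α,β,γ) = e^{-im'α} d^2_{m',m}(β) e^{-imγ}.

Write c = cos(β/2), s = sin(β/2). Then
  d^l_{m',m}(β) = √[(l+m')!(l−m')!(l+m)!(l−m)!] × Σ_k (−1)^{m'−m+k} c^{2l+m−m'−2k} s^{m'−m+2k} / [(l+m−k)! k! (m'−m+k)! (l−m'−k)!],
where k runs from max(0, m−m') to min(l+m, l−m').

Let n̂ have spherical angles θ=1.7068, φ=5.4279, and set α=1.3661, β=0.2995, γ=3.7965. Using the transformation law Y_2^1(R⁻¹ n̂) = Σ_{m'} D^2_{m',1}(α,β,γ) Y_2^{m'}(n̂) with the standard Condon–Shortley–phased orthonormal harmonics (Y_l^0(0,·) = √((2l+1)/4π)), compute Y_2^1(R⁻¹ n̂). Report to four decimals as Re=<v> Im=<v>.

Re=0.2139 Im=0.0712

Need the full column D^2_{m',1} for m'=−2..2 at α=1.3661, β=0.2995, γ=3.7965.
cos(β/2)=0.988808, sin(β/2)=0.149191
d^2_{-2,1}: single k=3 term ⇒ +0.006567;  D = +0.003186-0.005743i
d^2_{-1,1}: k∈[2..3] ⇒ +0.065288 -0.000495 = +0.064792;  D = -0.049085-0.042292i
d^2_{0,1}: k∈[1..2] ⇒ +0.353309 -0.008043 = +0.345266;  D = -0.273832+0.210297i
d^2_{1,1}: k∈[0..1] ⇒ +0.955980 -0.065288 = +0.890692;  D = +0.387590+0.801939i
d^2_{2,1}: single k=0 term ⇒ -0.288475;  D = -0.279825+0.070116i
Y_2^{m'}(θ=1.7068,φ=5.4279) and Σ D·Y over m':
  (+0.0032-0.0057i)·(-0.0528+0.3755i)  (-0.0491-0.0423i)·(-0.0681-0.0783i)  (-0.2738+0.2103i)·(-0.2980+0.0000i)  (+0.3876+0.8019i)·(+0.0681-0.0783i)  (-0.2798+0.0701i)·(-0.0528-0.3755i)
Y_2^1(R⁻¹ n̂) = +0.213928+0.071155i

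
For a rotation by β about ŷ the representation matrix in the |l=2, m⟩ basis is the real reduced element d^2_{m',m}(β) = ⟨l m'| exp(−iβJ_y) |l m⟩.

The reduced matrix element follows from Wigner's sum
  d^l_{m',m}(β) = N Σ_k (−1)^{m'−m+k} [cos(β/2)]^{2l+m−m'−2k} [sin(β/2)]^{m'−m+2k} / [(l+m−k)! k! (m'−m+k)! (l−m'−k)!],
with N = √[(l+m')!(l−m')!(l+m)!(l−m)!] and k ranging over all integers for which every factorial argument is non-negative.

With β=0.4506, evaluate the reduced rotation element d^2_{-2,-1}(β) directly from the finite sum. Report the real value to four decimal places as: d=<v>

d=0.4138

d^2_{-2,-1}(β=0.4506) via Wigner's sum:
Half-angle: c=0.974727, s=0.223399. N=√(1·24·1·6)=12.000000
k∈{1} keeps every argument non-negative
  k=1: (−1)^0·12.0000/(6)·0.9747^3·0.2234^1 = +0.413771
d^2_{-2,-1}(0.4506) = +0.413771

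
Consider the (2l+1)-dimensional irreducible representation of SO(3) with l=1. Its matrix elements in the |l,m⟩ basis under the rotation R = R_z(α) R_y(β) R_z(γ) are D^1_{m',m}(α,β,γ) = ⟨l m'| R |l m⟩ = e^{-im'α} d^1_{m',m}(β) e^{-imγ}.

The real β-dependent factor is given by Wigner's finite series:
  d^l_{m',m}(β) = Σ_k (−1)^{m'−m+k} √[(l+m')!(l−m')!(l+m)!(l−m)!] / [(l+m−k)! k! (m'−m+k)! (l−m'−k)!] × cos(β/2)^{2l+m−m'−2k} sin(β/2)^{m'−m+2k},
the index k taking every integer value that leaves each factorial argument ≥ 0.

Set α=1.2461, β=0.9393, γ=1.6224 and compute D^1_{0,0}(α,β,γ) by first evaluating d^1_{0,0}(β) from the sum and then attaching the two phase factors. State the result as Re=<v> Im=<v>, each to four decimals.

Re=0.5904 Im=0.0000

Split into d^1_{0,0}(β=0.9393) × two z-phases.
c=cos(0.9393/2)=0.891727, s=sin(0.9393/2)=0.452574; N=√[1·1·1·1]=1.000000
k∈{0,1} keeps every argument non-negative
  k=0: (−1)^0·1.0000/(1)·0.8917^2·0.4526^0 = +0.795177
  k=1: (−1)^1·1.0000/(1)·0.8917^0·0.4526^2 = -0.204823
d^1_{0,0}(0.9393) = +0.795177 -0.204823 = +0.590353
D = (+1.000000+0.000000i)·(+0.590353)·(+1.000000+0.000000i) = +0.590353+0.000000i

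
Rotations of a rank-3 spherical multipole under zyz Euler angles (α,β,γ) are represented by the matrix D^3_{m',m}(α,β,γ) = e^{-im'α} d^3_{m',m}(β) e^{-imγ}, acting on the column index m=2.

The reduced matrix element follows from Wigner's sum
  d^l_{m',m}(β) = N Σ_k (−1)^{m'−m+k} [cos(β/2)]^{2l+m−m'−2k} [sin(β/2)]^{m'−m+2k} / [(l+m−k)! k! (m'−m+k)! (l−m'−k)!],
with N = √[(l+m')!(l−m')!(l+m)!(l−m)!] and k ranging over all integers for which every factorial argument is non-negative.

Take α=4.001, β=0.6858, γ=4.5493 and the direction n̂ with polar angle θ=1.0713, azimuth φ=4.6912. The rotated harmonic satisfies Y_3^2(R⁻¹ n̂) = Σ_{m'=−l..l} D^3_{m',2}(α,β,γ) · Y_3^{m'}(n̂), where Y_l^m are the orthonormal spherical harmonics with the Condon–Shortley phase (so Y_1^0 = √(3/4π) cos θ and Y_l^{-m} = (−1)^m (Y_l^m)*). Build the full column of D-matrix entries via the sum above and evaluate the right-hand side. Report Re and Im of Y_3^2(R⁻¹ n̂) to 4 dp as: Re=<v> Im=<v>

Need the full column D^3_{m',2} for m'=−3..3 at α=4.001, β=0.6858, γ=4.5493.
cos(β/2)=0.941784, sin(β/2)=0.336220
d^3_{-3,2}: single k=5 term ⇒ +0.009912;  D = -0.009634+0.002329i
d^3_{-2,2}: k∈[4..5] ⇒ +0.056672 -0.001445 = +0.055227;  D = +0.025218-0.049133i
d^3_{-1,2}: k∈[3..4] ⇒ +0.200795 -0.012796 = +0.187999;  D = +0.070642+0.174222i
d^3_{0,2}: k∈[2..3] ⇒ +0.487092 -0.062081 = +0.425012;  D = -0.402603-0.136184i
d^3_{1,2}: k∈[1..2] ⇒ +0.787732 -0.200795 = +0.586937;  D = +0.505453-0.298350i
d^3_{2,2}: k∈[0..1] ⇒ +0.697761 -0.444652 = +0.253109;  D = -0.044856+0.249102i
d^3_{3,2}: single k=0 term ⇒ -0.610175;  D = +0.384265+0.473976i
Y_3^{m'}(θ=1.0713,φ=4.6912) and Σ D·Y over m':
  (-0.0096+0.0023i)·(+0.0179-0.2817i)  (+0.0252-0.0491i)·(-0.3769-0.0160i)  (+0.0706+0.1742i)·(-0.0009+0.0417i)  (-0.4026-0.1362i)·(-0.3312+0.0000i)  (+0.5055-0.2984i)·(+0.0009+0.0417i)  (-0.0449+0.2491i)·(-0.3769+0.0160i)  (+0.3843+0.4740i)·(-0.0179-0.2817i)
Y_3^2(R⁻¹ n̂) = +0.268629-0.121728i

Re=0.2686 Im=-0.1217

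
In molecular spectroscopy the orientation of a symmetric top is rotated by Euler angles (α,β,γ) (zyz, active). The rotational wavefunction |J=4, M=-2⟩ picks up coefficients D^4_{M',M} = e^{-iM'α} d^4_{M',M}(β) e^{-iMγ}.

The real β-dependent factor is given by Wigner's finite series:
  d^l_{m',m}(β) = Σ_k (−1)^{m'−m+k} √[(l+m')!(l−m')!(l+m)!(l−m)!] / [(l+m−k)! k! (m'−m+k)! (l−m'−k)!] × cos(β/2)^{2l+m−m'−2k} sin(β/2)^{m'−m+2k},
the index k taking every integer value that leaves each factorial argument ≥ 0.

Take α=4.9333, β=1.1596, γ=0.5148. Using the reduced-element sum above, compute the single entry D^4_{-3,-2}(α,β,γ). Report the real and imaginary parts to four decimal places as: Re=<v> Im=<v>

First d^4_{-3,-2}(β=1.1596), then the phase factors e^{-i(-3)α} and e^{-i(-2)γ}:
Half-angle: c=0.836572, s=0.547857. N=√(1·5040·2·720)=2693.993318
k: max(0,(-2)−(-3))=1 … min(4+(-2),4−(-3))=2
  k=1: (−1)^0·2693.9933/(720)·0.8366^7·0.5479^1 = +0.587835
  k=2: (−1)^1·2693.9933/(240)·0.8366^5·0.5479^3 = -0.756316
d^4_{-3,-2}(1.1596) = +0.587835 -0.756316 = -0.168481
D = (-0.615274+0.788314i)·(-0.168481)·(+0.515162+0.857093i) = +0.167239+0.020426i

Re=0.1672 Im=0.0204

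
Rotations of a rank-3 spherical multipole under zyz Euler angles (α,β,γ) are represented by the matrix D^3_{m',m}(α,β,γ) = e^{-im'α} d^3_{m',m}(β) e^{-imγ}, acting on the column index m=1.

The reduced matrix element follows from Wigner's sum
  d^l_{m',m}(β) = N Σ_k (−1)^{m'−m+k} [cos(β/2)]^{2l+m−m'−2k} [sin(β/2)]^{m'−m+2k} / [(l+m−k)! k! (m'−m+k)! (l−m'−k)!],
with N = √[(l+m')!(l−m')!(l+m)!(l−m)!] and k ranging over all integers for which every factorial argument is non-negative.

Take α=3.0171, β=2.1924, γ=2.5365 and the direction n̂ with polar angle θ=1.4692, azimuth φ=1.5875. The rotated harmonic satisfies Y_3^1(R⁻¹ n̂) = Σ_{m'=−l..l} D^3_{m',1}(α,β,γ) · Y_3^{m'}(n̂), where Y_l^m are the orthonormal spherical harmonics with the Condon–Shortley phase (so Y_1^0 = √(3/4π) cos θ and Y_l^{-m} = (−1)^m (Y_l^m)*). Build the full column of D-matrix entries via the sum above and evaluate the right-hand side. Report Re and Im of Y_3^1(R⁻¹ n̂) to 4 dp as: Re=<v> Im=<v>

Re=-0.1354 Im=0.2876

Need the full column D^3_{m',1} for m'=−3..3 at α=3.0171, β=2.1924, γ=2.5365.
cos(β/2)=0.456979, sin(β/2)=0.889477
d^3_{-3,1}: single k=4 term ⇒ +0.506265;  D = +0.492747+0.116213i
d^3_{-2,1}: k∈[3..4] ⇒ +0.424741 -0.804583 = -0.379842;  D = +0.356011+0.132424i
d^3_{-1,1}: k∈[2..4] ⇒ +0.207018 -1.045738 +0.495232 = -0.343487;  D = -0.304576-0.158798i
d^3_{0,1}: k∈[1..3] ⇒ +0.061406 -0.697921 +0.881377 = +0.244861;  D = -0.201386-0.139286i
d^3_{1,1}: k∈[0..2] ⇒ +0.009107 -0.276024 +0.784303 = +0.517387;  D = +0.385686+0.344869i
d^3_{2,1}: k∈[0..1] ⇒ -0.056055 +0.424741 = +0.368686;  D = -0.242195-0.277976i
d^3_{3,1}: single k=0 term ⇒ +0.133629;  D = +0.074593+0.110872i
Y_3^{m'}(θ=1.4692,φ=1.5875) and Σ D·Y over m':
  (+0.4927+0.1162i)·(+0.0206+0.4103i)  (+0.3560+0.1324i)·(-0.1025+0.0034i)  (-0.3046-0.1588i)·(+0.0051+0.3049i)  (-0.2014-0.1393i)·(-0.1116+0.0000i)  (+0.3857+0.3449i)·(-0.0051+0.3049i)  (-0.2422-0.2780i)·(-0.1025-0.0034i)  (+0.0746+0.1109i)·(-0.0206+0.4103i)
Y_3^1(R⁻¹ n̂) = -0.135423+0.287567i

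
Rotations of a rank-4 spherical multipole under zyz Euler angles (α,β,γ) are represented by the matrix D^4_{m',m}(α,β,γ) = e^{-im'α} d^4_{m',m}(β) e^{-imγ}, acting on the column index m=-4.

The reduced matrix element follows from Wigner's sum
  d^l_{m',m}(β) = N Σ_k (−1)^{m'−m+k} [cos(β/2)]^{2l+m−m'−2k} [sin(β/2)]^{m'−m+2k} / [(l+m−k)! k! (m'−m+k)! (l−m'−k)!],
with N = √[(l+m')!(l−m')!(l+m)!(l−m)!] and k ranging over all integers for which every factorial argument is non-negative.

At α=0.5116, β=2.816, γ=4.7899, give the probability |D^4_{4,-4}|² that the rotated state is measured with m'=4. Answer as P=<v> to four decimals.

P=0.8082

D^4_{4,-4}(0.5116,2.816,4.7899) = e^{-i·4·0.5116}·d^4_{4,-4}(2.816)·e^{-i·-4·4.7899}. Compute d first:
With c≡cos(β/2)=0.162078 and s≡sin(β/2)=0.986778, N=[40320·1·1·40320]^{1/2}=40320.000000
k: max(0,(-4)−(4))=0 … min(4+(-4),4−(4))=0
  k=0: (−1)^8·40320.0000/(40320)·0.1621^0·0.9868^8 = +0.898991
d^4_{4,-4}(2.816) = +0.898991
|D^4_{4,-4}|² = |d^4_{4,-4}(β)|² = (+0.898991)² = 0.808185 (the z-rotation phases have unit modulus)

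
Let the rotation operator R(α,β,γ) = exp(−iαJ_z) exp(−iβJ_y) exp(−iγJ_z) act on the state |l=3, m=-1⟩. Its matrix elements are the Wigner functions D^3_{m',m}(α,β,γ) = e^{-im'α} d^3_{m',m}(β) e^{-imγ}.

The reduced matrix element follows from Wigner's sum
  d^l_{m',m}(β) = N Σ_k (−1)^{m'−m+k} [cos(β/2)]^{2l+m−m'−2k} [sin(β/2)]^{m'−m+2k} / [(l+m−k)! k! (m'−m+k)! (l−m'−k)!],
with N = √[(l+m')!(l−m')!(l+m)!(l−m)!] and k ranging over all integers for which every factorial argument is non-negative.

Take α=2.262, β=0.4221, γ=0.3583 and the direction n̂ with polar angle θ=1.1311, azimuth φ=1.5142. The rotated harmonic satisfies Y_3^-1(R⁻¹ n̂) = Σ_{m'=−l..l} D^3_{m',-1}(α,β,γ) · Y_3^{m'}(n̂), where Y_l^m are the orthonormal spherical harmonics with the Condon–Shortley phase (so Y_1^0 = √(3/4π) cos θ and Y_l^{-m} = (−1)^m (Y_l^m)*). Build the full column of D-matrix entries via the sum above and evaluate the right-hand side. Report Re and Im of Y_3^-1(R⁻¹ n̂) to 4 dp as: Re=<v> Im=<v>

Need the full column D^3_{m',-1} for m'=−3..3 at α=2.262, β=0.4221, γ=0.3583.
cos(β/2)=0.977811, sin(β/2)=0.209487
d^3_{-3,-1}: single k=2 term ⇒ +0.155374;  D = +0.101241+0.117862i
d^3_{-2,-1}: k∈[1..2] ⇒ +0.592151 -0.054358 = +0.537792;  D = +0.090938-0.530048i
d^3_{-1,-1}: k∈[0..2] ⇒ +0.874039 -0.320940 +0.011048 = +0.564147;  D = -0.489215+0.280946i
d^3_{0,-1}: k∈[0..2] ⇒ -0.648668 +0.089320 -0.001367 = -0.560715;  D = -0.525107-0.196633i
d^3_{1,-1}: k∈[0..2] ⇒ +0.240705 -0.014731 +0.000085 = +0.226059;  D = -0.073873-0.213647i
d^3_{2,-1}: k∈[0..1] ⇒ -0.054358 +0.001247 = -0.053111;  D = +0.027610-0.045370i
d^3_{3,-1}: single k=0 term ⇒ +0.007132;  D = +0.007057-0.001027i
Y_3^{m'}(θ=1.1311,φ=1.5142) and Σ D·Y over m':
  (+0.1012+0.1179i)·(-0.0522+0.3047i)  (+0.0909-0.5300i)·(-0.3539-0.0402i)  (-0.4892+0.2809i)·(-0.0016+0.0275i)  (-0.5251-0.1966i)·(-0.3326+0.0000i)  (-0.0739-0.2136i)·(+0.0016+0.0275i)  (+0.0276-0.0454i)·(-0.3539+0.0402i)  (+0.0071-0.0010i)·(+0.0522+0.3047i)
Y_3^-1(R⁻¹ n̂) = +0.071493+0.277067i

Re=0.0715 Im=0.2771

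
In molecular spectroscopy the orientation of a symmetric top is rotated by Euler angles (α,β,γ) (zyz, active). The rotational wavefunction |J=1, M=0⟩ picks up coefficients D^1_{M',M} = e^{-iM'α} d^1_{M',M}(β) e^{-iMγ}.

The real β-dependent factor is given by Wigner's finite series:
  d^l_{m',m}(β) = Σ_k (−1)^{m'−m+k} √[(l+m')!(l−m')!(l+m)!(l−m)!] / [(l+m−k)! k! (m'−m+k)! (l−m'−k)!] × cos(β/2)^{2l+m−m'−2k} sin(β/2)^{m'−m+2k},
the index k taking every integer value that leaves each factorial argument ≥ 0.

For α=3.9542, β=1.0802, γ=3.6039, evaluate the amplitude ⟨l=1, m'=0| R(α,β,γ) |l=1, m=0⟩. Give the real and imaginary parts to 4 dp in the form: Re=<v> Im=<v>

Re=0.4712 Im=0.0000

First d^1_{0,0}(β=1.0802), then the phase factors e^{-i(0)α} and e^{-i(0)γ}:
Half-angle: c=0.857657, s=0.514222. N=√(1·1·1·1)=1.000000
Admissible k: 0..1 (factorial args all ≥0)
  k=0: (−1)^0·1.0000/(1)·0.8577^2·0.5142^0 = +0.735576
  k=1: (−1)^1·1.0000/(1)·0.8577^0·0.5142^2 = -0.264424
d^1_{0,0}(1.0802) = +0.735576 -0.264424 = +0.471152
Phases: e^{-i·(0)·3.9542}=+1.000000+0.000000i, e^{-i·(0)·3.6039}=+1.000000+0.000000i ⇒ D=+0.471152+0.000000i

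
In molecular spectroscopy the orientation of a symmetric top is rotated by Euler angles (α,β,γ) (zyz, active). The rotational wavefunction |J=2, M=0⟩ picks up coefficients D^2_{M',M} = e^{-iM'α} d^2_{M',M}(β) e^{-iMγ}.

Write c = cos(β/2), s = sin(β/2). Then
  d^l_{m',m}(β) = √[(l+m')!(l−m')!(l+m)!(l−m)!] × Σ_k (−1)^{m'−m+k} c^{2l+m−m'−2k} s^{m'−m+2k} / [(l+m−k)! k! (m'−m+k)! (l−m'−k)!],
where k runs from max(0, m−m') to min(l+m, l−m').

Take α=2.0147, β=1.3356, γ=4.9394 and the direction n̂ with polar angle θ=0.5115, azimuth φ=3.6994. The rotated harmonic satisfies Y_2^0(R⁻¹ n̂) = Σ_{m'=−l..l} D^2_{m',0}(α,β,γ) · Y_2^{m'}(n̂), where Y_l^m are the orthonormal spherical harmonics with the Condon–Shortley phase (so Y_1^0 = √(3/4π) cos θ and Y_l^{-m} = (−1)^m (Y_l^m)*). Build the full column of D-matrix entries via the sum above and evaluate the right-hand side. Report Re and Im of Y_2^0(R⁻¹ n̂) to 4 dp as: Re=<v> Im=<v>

Re=-0.2944 Im=0.0000

Need the full column D^2_{m',0} for m'=−2..2 at α=2.0147, β=1.3356, γ=4.9394.
cos(β/2)=0.785186, sin(β/2)=0.619260
d^2_{-2,0}: single k=2 term ⇒ +0.579118;  D = -0.365489-0.449216i
d^2_{-1,0}: k∈[1..2] ⇒ +0.734288 -0.456738 = +0.277549;  D = -0.119199+0.250650i
d^2_{0,0}: k∈[0..2] ⇒ +0.380093 -0.945695 +0.147059 = -0.418543;  D = -0.418543+0.000000i
d^2_{1,0}: k∈[0..1] ⇒ -0.734288 +0.456738 = -0.277549;  D = +0.119199+0.250650i
d^2_{2,0}: single k=0 term ⇒ +0.579118;  D = -0.365489+0.449216i
Y_2^{m'}(θ=0.5115,φ=3.6994) and Σ D·Y over m':
  (-0.3655-0.4492i)·(+0.0407-0.0831i)  (-0.1192+0.2506i)·(-0.2798+0.1745i)  (-0.4185+0.0000i)·(+0.4041+0.0000i)  (+0.1192+0.2506i)·(+0.2798+0.1745i)  (-0.3655+0.4492i)·(+0.0407+0.0831i)
Y_2^0(R⁻¹ n̂) = -0.294356-0.000000i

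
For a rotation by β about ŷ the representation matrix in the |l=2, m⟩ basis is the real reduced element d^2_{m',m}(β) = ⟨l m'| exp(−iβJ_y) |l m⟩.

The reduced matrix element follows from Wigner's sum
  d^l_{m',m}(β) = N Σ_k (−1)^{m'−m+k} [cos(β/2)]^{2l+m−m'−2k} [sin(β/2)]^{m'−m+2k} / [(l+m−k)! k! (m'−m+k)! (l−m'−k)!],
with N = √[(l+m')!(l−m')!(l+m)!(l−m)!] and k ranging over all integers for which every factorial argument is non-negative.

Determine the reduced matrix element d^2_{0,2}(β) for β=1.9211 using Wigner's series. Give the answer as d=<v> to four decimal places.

d^2_{0,2}(β=1.9211) via Wigner's sum:
c=cos(1.9211/2)=0.573069, s=sin(1.9211/2)=0.819507; N=√[2·2·24·1]=9.797959
k∈{2} keeps every argument non-negative
  k=2: (−1)^0·9.7980/(4)·0.5731^2·0.8195^2 = +0.540251
d^2_{0,2}(1.9211) = +0.540251

d=0.5403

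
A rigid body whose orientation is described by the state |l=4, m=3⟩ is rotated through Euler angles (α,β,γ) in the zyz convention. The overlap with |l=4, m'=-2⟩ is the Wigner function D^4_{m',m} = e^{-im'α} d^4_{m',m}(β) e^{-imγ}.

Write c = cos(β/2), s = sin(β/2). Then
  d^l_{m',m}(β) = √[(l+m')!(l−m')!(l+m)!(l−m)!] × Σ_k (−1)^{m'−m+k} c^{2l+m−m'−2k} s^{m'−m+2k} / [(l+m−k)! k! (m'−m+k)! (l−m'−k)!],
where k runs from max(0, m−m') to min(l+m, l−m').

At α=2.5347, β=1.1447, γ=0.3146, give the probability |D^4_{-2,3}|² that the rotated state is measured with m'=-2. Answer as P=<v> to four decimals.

P=0.0717

Split into d^4_{-2,3}(β=1.1447) × two z-phases.
Half-angle: c=0.840631, s=0.541609. N=√(2·720·5040·1)=2693.993318
k∈{5,6} keeps every argument non-negative
  k=5: (−1)^0·2693.9933/(240)·0.8406^3·0.5416^5 = +0.310764
  k=6: (−1)^1·2693.9933/(720)·0.8406^1·0.5416^7 = -0.043000
d^4_{-2,3}(1.1447) = +0.310764 -0.043000 = +0.267763
|D^4_{-2,3}|² = |d^4_{-2,3}(β)|² = (+0.267763)² = 0.071697 (the z-rotation phases have unit modulus)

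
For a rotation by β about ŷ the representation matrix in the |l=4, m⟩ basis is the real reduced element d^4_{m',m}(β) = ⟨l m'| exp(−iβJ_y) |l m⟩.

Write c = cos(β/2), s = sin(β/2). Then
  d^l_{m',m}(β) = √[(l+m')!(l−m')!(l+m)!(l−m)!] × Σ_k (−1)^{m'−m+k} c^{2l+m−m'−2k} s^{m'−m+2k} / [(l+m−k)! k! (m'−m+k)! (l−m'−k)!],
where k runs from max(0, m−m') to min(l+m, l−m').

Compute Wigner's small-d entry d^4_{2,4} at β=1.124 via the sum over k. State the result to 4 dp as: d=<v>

d^4_{2,4}(β=1.124) via Wigner's sum:
With c≡cos(β/2)=0.846191 and s≡sin(β/2)=0.532880, N=[720·2·40320·1]^{1/2}=7619.763776
k∈{2} keeps every argument non-negative
  k=2: (−1)^0·7619.7638/(1440)·0.8462^6·0.5329^2 = +0.551630
d^4_{2,4}(1.124) = +0.551630

d=0.5516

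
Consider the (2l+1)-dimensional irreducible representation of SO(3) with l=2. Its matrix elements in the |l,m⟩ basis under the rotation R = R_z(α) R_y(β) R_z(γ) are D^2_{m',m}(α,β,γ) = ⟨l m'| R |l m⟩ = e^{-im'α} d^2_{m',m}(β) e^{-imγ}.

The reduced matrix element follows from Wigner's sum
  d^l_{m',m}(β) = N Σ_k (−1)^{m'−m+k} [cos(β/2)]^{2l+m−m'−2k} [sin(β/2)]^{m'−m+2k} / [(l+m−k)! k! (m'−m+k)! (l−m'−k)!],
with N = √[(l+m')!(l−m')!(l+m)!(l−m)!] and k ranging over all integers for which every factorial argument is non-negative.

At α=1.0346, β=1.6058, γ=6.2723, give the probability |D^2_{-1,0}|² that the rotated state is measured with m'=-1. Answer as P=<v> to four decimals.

P=0.0018

D^2_{-1,0}(1.0346,1.6058,6.2723) = e^{-i·-1·1.0346}·d^2_{-1,0}(1.6058)·e^{-i·0·6.2723}. Compute d first:
c=cos(1.6058/2)=0.694623, s=sin(1.6058/2)=0.719374; N=√[1·6·2·2]=4.898979
k: max(0,(0)−(-1))=1 … min(2+(0),2−(-1))=2
  k=1: (−1)^0·4.8990/(2)·0.6946^3·0.7194^1 = +0.590580
  k=2: (−1)^1·4.8990/(2)·0.6946^1·0.7194^3 = -0.633415
d^2_{-1,0}(1.6058) = +0.590580 -0.633415 = -0.042836
|D^2_{-1,0}|² = |d^2_{-1,0}(β)|² = (-0.042836)² = 0.001835 (the z-rotation phases have unit modulus)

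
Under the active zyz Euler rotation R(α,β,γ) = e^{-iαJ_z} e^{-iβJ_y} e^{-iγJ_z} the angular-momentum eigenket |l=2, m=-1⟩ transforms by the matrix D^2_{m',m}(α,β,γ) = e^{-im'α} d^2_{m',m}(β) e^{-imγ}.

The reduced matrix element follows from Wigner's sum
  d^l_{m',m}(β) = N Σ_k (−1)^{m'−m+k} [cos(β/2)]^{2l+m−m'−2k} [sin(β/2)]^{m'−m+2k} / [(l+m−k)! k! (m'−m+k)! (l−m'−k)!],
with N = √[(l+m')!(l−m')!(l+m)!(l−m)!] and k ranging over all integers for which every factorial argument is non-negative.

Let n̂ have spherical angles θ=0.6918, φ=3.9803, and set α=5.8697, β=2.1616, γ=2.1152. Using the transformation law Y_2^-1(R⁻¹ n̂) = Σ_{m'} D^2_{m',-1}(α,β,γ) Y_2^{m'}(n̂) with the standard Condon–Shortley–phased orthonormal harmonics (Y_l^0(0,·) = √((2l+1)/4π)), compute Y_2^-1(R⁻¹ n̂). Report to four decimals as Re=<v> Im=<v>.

Need the full column D^2_{m',-1} for m'=−2..2 at α=5.8697, β=2.1616, γ=2.1152.
cos(β/2)=0.470623, sin(β/2)=0.882335
d^2_{-2,-1}: single k=1 term ⇒ +0.183942;  D = +0.051287+0.176648i
d^2_{-1,-1}: k∈[0..1] ⇒ +0.049056 -0.517289 = -0.468233;  D = +0.061125-0.464226i
d^2_{0,-1}: k∈[0..1] ⇒ -0.225282 +0.791860 = +0.566577;  D = -0.293435+0.484671i
d^2_{1,-1}: k∈[0..1] ⇒ +0.517289 -0.606085 = -0.088795;  D = +0.072633-0.051079i
d^2_{2,-1}: single k=0 term ⇒ -0.646551;  D = +0.633737-0.128084i
Y_2^{m'}(θ=0.6918,φ=3.9803) and Σ D·Y over m':
  (+0.0513+0.1766i)·(-0.0167-0.1563i)  (+0.0611-0.4642i)·(-0.2537+0.2823i)  (-0.2934+0.4847i)·(+0.2457+0.0000i)  (+0.0726-0.0511i)·(+0.2537+0.2823i)  (+0.6337-0.1281i)·(-0.0167+0.1563i)
Y_2^-1(R⁻¹ n̂) = +0.112444+0.351895i

Re=0.1124 Im=0.3519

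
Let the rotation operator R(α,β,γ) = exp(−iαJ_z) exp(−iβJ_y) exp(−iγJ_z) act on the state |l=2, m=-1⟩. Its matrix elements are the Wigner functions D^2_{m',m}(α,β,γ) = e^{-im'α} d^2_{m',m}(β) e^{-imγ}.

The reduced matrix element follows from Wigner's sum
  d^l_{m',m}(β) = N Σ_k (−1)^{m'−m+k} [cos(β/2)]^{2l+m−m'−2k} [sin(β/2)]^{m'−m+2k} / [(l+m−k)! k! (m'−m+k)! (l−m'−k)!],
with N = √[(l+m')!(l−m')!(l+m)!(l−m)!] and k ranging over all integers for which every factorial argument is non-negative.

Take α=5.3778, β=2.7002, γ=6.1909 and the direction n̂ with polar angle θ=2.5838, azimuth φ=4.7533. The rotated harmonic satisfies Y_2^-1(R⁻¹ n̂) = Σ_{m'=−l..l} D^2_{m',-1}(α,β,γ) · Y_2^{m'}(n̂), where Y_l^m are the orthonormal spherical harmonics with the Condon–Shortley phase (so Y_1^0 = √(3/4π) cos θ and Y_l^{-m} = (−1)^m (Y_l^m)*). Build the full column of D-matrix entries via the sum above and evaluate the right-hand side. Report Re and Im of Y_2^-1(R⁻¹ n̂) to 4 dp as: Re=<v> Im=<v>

Re=0.0021 Im=0.2280

Need the full column D^2_{m',-1} for m'=−2..2 at α=5.3778, β=2.7002, γ=6.1909.
cos(β/2)=0.218909, sin(β/2)=0.975745
d^2_{-2,-1}: single k=1 term ⇒ +0.020472;  D = -0.006678-0.019352i
d^2_{-1,-1}: k∈[0..1] ⇒ +0.002296 -0.136874 = -0.134578;  D = -0.072976+0.113074i
d^2_{0,-1}: k∈[0..1] ⇒ -0.025073 +0.498137 = +0.473064;  D = +0.471051-0.043595i
d^2_{1,-1}: k∈[0..1] ⇒ +0.136874 -0.906454 = -0.769580;  D = -0.528894-0.559039i
d^2_{2,-1}: single k=0 term ⇒ -0.406727;  D = +0.059851-0.402299i
Y_2^{m'}(θ=2.5838,φ=4.7533) and Σ D·Y over m':
  (-0.0067-0.0194i)·(-0.1079+0.0088i)  (-0.0730+0.1131i)·(-0.0142-0.3466i)  (+0.4711-0.0436i)·(+0.3657+0.0000i)  (-0.5289-0.5590i)·(+0.0142-0.3466i)  (+0.0599-0.4023i)·(-0.1079-0.0088i)
Y_2^-1(R⁻¹ n̂) = +0.002073+0.228050i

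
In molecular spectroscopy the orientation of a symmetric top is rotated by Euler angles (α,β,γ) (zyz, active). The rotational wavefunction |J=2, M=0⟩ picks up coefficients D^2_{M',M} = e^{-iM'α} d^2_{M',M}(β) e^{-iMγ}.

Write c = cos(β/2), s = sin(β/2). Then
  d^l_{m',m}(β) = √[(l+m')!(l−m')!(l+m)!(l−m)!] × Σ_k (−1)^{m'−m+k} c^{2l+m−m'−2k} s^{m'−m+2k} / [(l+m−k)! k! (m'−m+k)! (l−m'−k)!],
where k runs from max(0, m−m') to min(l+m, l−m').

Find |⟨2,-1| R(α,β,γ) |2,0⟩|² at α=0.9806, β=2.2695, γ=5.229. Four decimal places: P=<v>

First d^2_{-1,0}(β=2.2695), then the phase factors e^{-i(-1)α} and e^{-i(0)γ}:
c=cos(2.2695/2)=0.422359, s=sin(2.2695/2)=0.906429; N=√[1·6·2·2]=4.898979
Admissible k: 1..2 (factorial args all ≥0)
  k=1: (−1)^0·4.8990/(2)·0.4224^3·0.9064^1 = +0.167284
  k=2: (−1)^1·4.8990/(2)·0.4224^1·0.9064^3 = -0.770474
d^2_{-1,0}(2.2695) = +0.167284 -0.770474 = -0.603190
|D^2_{-1,0}|² = |d^2_{-1,0}(β)|² = (-0.603190)² = 0.363839 (the z-rotation phases have unit modulus)

P=0.3638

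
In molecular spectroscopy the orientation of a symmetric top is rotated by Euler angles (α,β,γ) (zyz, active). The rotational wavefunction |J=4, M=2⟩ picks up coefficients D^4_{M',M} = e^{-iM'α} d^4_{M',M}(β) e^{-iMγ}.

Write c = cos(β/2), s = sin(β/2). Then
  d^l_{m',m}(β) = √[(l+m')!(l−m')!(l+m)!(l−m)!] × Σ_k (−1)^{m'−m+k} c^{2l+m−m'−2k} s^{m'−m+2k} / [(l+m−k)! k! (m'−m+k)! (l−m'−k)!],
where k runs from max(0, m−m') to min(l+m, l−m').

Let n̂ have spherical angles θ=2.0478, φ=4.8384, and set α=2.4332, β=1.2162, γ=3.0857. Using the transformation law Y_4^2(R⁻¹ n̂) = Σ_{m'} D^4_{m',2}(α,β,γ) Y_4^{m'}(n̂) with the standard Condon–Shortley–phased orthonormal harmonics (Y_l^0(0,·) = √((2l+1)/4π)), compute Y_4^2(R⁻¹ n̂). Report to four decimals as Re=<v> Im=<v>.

Re=-0.3666 Im=0.2203

Need the full column D^4_{m',2} for m'=−4..4 at α=2.4332, β=1.2162, γ=3.0857.
cos(β/2)=0.820735, sin(β/2)=0.571309
d^4_{-4,2}: single k=6 term ⇒ +0.123940;  D = -0.113178-0.050516i
d^4_{-3,2}: k∈[5..6] ⇒ +0.377702 -0.061005 = +0.316698;  D = +0.135637+0.286181i
d^4_{-2,2}: k∈[4..6] ⇒ +0.725083 -0.281070 +0.011349 = +0.455362;  D = +0.119614-0.439372i
d^4_{-1,2}: k∈[3..5] ⇒ +0.982072 -0.713791 +0.069173 = +0.337454;  D = -0.279158+0.189595i
d^4_{0,2}: k∈[2..4] ⇒ +0.946414 -1.222887 +0.222205 = -0.054268;  D = -0.053929-0.006054i
d^4_{1,2}: k∈[1..3] ⇒ +0.608034 -1.473107 +0.475860 = -0.389213;  D = +0.265479+0.284619i
d^4_{2,2}: k∈[0..2] ⇒ +0.205884 -1.197130 +0.725083 = -0.266162;  D = -0.011236-0.265925i
d^4_{3,2}: k∈[0..1] ⇒ -0.536236 +0.779495 = +0.243259;  D = +0.150329-0.191250i
d^4_{4,2}: single k=0 term ⇒ +0.527885;  D = -0.517753+0.102927i
Y_4^{m'}(θ=2.0478,φ=4.8384) and Σ D·Y over m':
  (-0.1132-0.0505i)·(+0.2414-0.1331i)  (+0.1356+0.2862i)·(+0.1487+0.3745i)  (+0.1196-0.4394i)·(-0.1216+0.0313i)  (-0.2792+0.1896i)·(+0.0370+0.2918i)  (-0.0539-0.0061i)·(-0.1871+0.0000i)  (+0.2655+0.2846i)·(-0.0370+0.2918i)  (-0.0112-0.2659i)·(-0.1216-0.0313i)  (+0.1503-0.1912i)·(-0.1487+0.3745i)  (-0.5178+0.1029i)·(+0.2414+0.1331i)
Y_4^2(R⁻¹ n̂) = -0.366616+0.220346i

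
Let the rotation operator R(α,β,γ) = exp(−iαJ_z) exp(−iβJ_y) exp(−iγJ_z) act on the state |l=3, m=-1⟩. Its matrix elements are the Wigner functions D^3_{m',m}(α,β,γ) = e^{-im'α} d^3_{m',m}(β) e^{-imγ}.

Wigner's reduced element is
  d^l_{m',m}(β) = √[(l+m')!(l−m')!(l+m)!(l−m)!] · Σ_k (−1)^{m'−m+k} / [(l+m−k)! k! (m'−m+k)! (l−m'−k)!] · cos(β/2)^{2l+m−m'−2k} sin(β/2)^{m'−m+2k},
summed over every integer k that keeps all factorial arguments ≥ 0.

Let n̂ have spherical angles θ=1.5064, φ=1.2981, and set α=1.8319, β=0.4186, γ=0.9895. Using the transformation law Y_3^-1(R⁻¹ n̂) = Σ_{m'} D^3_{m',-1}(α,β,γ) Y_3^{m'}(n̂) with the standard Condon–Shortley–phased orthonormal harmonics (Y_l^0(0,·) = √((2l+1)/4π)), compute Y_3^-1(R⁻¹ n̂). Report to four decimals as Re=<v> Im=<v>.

Need the full column D^3_{m',-1} for m'=−3..3 at α=1.8319, β=0.4186, γ=0.9895.
cos(β/2)=0.978177, sin(β/2)=0.207775
d^3_{-3,-1}: single k=2 term ⇒ +0.153074;  D = +0.149961+0.030713i
d^3_{-2,-1}: k∈[1..2] ⇒ +0.588410 -0.053096 = +0.535314;  D = -0.031613-0.534380i
d^3_{-1,-1}: k∈[0..2] ⇒ +0.875999 -0.316189 +0.010699 = +0.570510;  D = -0.541513+0.179568i
d^3_{0,-1}: k∈[0..2] ⇒ -0.644571 +0.087246 -0.001312 = -0.558637;  D = -0.306752-0.466882i
d^3_{1,-1}: k∈[0..2] ⇒ +0.237142 -0.014266 +0.000080 = +0.222956;  D = +0.148416-0.166379i
d^3_{2,-1}: k∈[0..1] ⇒ -0.053096 +0.001198 = -0.051898;  D = +0.046334+0.023379i
d^3_{3,-1}: single k=0 term ⇒ +0.006906;  D = -0.001414+0.006760i
Y_3^{m'}(θ=1.5064,φ=1.2981) and Σ D·Y over m':
  (+0.1500+0.0307i)·(-0.3026+0.2835i)  (-0.0316-0.5344i)·(-0.0560-0.0340i)  (-0.5415+0.1796i)·(-0.0851+0.3042i)  (-0.3068-0.4669i)·(-0.0715+0.0000i)  (+0.1484-0.1664i)·(+0.0851+0.3042i)  (+0.0463+0.0234i)·(-0.0560+0.0340i)  (-0.0014+0.0068i)·(+0.3026+0.2835i)
Y_3^-1(R⁻¹ n̂) = +0.000418-0.049471i

Re=0.0004 Im=-0.0495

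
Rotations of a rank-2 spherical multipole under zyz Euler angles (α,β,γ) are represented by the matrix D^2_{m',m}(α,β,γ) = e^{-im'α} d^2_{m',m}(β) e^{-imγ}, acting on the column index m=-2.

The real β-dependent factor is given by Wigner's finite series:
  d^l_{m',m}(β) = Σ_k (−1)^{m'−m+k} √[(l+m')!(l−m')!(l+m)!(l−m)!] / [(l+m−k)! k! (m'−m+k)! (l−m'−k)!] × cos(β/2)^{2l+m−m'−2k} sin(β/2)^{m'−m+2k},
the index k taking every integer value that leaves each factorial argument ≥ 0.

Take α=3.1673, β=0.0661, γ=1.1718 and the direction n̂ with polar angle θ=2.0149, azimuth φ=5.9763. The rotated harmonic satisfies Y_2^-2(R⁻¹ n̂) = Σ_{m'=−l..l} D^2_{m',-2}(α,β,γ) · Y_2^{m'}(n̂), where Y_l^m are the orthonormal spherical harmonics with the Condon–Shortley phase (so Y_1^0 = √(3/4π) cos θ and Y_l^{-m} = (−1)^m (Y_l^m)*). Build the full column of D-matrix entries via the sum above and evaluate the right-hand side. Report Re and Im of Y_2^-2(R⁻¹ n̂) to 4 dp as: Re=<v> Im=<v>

Need the full column D^2_{m',-2} for m'=−2..2 at α=3.1673, β=0.0661, γ=1.1718.
cos(β/2)=0.999454, sin(β/2)=0.033044
d^2_{-2,-2}: single k=0 term ⇒ +0.997817;  D = -0.732415+0.677649i
d^2_{-1,-2}: single k=0 term ⇒ -0.065980;  D = -0.047262+0.046039i
d^2_{0,-2}: single k=0 term ⇒ +0.002672;  D = -0.001865+0.001913i
d^2_{1,-2}: single k=0 term ⇒ -0.000072;  D = -0.000049+0.000053i
d^2_{2,-2}: single k=0 term ⇒ +0.000001;  D = -0.000001+0.000001i
Y_2^{m'}(θ=2.0149,φ=5.9763) and Σ D·Y over m':
  (-0.7324+0.6776i)·(+0.2575+0.1814i)  (-0.0473+0.0460i)·(-0.2857-0.0905i)  (-0.0019+0.0019i)·(-0.1407+0.0000i)  (-0.0000+0.0001i)·(+0.2857-0.0905i)  (-0.0000+0.0000i)·(+0.2575-0.1814i)
Y_2^-2(R⁻¹ n̂) = -0.293588+0.032492i

Re=-0.2936 Im=0.0325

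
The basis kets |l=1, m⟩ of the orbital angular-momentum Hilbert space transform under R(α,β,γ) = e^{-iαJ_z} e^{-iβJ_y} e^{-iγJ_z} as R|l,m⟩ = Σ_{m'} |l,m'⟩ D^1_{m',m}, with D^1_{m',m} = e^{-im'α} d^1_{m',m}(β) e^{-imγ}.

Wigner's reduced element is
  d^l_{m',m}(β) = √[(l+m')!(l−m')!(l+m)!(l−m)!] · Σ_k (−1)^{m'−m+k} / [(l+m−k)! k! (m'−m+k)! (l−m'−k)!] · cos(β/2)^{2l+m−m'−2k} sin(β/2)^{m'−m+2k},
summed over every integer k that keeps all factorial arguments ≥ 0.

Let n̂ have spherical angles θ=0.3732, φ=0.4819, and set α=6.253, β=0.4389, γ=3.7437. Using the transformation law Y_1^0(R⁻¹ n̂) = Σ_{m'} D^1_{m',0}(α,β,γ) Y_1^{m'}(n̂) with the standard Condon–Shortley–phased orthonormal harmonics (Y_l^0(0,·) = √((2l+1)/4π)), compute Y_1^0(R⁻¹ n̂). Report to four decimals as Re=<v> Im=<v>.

Need the full column D^1_{m',0} for m'=−1..1 at α=6.253, β=0.4389, γ=3.7437.
cos(β/2)=0.976017, sin(β/2)=0.217693
d^1_{-1,0}: single k=1 term ⇒ +0.300481;  D = +0.300344-0.009069i
d^1_{0,0}: k∈[0..1] ⇒ +0.952610 -0.047390 = +0.905220;  D = +0.905220+0.000000i
d^1_{1,0}: single k=0 term ⇒ -0.300481;  D = -0.300344-0.009069i
Y_1^{m'}(θ=0.3732,φ=0.4819) and Σ D·Y over m':
  (+0.3003-0.0091i)·(+0.1116-0.0584i)  (+0.9052+0.0000i)·(+0.4550+0.0000i)  (-0.3003-0.0091i)·(-0.1116-0.0584i)
Y_1^0(R⁻¹ n̂) = +0.477838+0.000000i

Re=0.4778 Im=0.0000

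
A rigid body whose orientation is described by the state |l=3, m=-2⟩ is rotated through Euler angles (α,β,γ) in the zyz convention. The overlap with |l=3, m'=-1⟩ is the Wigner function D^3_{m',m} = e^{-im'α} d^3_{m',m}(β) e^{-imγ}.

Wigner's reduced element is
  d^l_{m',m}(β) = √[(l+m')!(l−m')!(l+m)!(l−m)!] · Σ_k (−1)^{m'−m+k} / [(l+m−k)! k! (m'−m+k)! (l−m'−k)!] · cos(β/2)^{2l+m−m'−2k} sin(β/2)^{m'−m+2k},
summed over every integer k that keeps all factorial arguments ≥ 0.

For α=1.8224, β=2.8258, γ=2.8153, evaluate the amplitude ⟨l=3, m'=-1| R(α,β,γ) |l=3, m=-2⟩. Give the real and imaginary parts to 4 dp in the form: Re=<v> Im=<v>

Re=0.0091 Im=0.0215

Split into d^3_{-1,-2}(β=2.8258) × two z-phases.
c=cos(2.8258/2)=0.157241, s=sin(2.8258/2)=0.987560; N=√[2·24·1·120]=75.894664
k: max(0,(-2)−(-1))=0 … min(3+(-2),3−(-1))=1
  k=0: (−1)^1·75.8947/(24)·0.1572^5·0.9876^1 = -0.000300
  k=1: (−1)^2·75.8947/(12)·0.1572^3·0.9876^3 = +0.023682
d^3_{-1,-2}(2.8258) = -0.000300 +0.023682 = +0.023382
Attach z-rotation phases: D = e^{-i(-1)(1.8224)}·(+0.023382)·e^{-i(-2)(2.8153)} = +0.009126+0.021527i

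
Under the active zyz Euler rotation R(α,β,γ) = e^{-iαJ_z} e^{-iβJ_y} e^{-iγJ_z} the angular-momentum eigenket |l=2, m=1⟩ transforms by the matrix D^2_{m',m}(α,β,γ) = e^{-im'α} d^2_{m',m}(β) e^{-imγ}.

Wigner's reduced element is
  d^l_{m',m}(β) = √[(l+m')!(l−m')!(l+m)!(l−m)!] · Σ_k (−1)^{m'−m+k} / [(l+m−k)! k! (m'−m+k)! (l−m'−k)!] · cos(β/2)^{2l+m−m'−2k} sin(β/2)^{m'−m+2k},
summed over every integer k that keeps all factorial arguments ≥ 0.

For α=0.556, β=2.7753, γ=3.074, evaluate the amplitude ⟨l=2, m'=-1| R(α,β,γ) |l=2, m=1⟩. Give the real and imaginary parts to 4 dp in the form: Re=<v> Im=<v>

Re=0.6807 Im=0.4897

D^2_{-1,1}(0.556,2.7753,3.074) = e^{-i·-1·0.556}·d^2_{-1,1}(2.7753)·e^{-i·1·3.074}. Compute d first:
c=cos(2.7753/2)=0.182124, s=sin(2.7753/2)=0.983276; N=√[1·6·6·1]=6.000000
k: max(0,(1)−(-1))=2 … min(2+(1),2−(-1))=3
  k=2: (−1)^0·6.0000/(2)·0.1821^2·0.9833^2 = +0.096207
  k=3: (−1)^1·6.0000/(6)·0.1821^0·0.9833^4 = -0.934762
d^2_{-1,1}(2.7753) = +0.096207 -0.934762 = -0.838555
D = (+0.849373+0.527793i)·(-0.838555)·(-0.997716-0.067541i) = +0.680727+0.489679i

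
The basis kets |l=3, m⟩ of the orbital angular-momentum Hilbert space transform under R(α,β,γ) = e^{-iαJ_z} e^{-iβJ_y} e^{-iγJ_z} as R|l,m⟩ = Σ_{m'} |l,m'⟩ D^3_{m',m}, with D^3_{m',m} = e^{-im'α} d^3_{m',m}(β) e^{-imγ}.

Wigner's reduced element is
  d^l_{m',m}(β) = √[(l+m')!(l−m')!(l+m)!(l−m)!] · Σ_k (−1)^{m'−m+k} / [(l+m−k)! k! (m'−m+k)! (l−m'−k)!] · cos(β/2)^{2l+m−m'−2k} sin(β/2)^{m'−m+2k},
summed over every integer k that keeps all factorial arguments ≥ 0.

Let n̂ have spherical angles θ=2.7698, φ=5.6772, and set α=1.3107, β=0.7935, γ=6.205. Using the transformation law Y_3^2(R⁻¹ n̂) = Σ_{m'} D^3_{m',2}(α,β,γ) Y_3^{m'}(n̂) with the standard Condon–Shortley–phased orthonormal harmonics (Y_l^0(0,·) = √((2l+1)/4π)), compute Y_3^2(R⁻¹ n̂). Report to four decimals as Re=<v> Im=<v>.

Need the full column D^3_{m',2} for m'=−3..3 at α=1.3107, β=0.7935, γ=6.205.
cos(β/2)=0.922322, sin(β/2)=0.386423
d^3_{-3,2}: single k=5 term ⇒ +0.019466;  D = -0.011372-0.015798i
d^3_{-2,2}: k∈[4..5] ⇒ +0.094839 -0.003329 = +0.091509;  D = -0.085519+0.032563i
d^3_{-1,2}: k∈[3..4] ⇒ +0.286329 -0.025130 = +0.261199;  D = +0.027044+0.259795i
d^3_{0,2}: k∈[2..3] ⇒ +0.591856 -0.103891 = +0.487965;  D = +0.482012+0.075993i
d^3_{1,2}: k∈[1..2] ⇒ +0.815596 -0.286329 = +0.529267;  D = +0.214105-0.484027i
d^3_{2,2}: k∈[0..1] ⇒ +0.615594 -0.540288 = +0.075306;  D = -0.058719-0.047151i
d^3_{3,2}: single k=0 term ⇒ -0.631758;  D = +0.508934-0.374305i
Y_3^{m'}(θ=2.7698,φ=5.6772) and Σ D·Y over m':
  (-0.0114-0.0158i)·(-0.0049+0.0194i)  (-0.0855+0.0326i)·(-0.0441-0.1177i)  (+0.0270+0.2598i)·(+0.3223+0.2234i)  (+0.4820+0.0760i)·(-0.4659+0.0000i)  (+0.2141-0.4840i)·(-0.3223+0.2234i)  (-0.0587-0.0472i)·(-0.0441+0.1177i)  (+0.5089-0.3743i)·(+0.0049+0.0194i)
Y_3^2(R⁻¹ n̂) = -0.208938+0.269902i

Re=-0.2089 Im=0.2699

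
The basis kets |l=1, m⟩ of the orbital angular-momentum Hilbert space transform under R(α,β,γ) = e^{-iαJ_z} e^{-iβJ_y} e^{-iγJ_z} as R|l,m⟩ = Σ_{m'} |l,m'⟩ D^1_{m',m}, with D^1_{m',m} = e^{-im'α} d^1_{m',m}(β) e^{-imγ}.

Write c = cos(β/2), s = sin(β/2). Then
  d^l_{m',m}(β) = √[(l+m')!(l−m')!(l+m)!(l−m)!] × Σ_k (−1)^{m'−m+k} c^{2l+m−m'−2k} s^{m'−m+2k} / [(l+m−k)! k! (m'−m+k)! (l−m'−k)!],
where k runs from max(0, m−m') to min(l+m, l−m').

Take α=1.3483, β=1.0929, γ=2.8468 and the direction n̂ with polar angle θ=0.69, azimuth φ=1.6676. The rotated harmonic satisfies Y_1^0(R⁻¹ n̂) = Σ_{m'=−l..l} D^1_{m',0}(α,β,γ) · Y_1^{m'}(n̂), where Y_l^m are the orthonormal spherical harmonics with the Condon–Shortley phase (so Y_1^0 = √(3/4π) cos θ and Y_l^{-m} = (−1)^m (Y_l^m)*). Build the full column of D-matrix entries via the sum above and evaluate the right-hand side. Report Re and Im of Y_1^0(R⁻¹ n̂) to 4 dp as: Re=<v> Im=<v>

Re=0.4355 Im=0.0000

Need the full column D^1_{m',0} for m'=−1..1 at α=1.3483, β=1.0929, γ=2.8468.
cos(β/2)=0.854375, sin(β/2)=0.519657
d^1_{-1,0}: single k=1 term ⇒ +0.627886;  D = +0.138552+0.612408i
d^1_{0,0}: k∈[0..1] ⇒ +0.729956 -0.270044 = +0.459912;  D = +0.459912+0.000000i
d^1_{1,0}: single k=0 term ⇒ -0.627886;  D = -0.138552+0.612408i
Y_1^{m'}(θ=0.69,φ=1.6676) and Σ D·Y over m':
  (+0.1386+0.6124i)·(-0.0213-0.2189i)  (+0.4599+0.0000i)·(+0.3768+0.0000i)  (-0.1386+0.6124i)·(+0.0213-0.2189i)
Y_1^0(R⁻¹ n̂) = +0.435520+0.000000i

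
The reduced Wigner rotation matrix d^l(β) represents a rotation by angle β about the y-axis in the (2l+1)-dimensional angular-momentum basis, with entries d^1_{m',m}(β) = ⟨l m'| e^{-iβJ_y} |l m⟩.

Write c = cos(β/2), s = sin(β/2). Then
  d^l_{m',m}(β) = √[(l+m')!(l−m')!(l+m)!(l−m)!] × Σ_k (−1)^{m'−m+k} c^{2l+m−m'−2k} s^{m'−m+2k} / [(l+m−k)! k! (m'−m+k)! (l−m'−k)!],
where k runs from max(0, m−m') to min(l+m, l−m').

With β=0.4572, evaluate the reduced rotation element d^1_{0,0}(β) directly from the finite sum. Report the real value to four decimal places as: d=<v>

d^1_{0,0}(β=0.4572) via Wigner's sum:
Half-angle: c=0.973985, s=0.226614. N=√(1·1·1·1)=1.000000
k∈{0,1} keeps every argument non-negative
  k=0: (−1)^0·1.0000/(1)·0.9740^2·0.2266^0 = +0.948646
  k=1: (−1)^1·1.0000/(1)·0.9740^0·0.2266^2 = -0.051354
d^1_{0,0}(0.4572) = +0.948646 -0.051354 = +0.897292

d=0.8973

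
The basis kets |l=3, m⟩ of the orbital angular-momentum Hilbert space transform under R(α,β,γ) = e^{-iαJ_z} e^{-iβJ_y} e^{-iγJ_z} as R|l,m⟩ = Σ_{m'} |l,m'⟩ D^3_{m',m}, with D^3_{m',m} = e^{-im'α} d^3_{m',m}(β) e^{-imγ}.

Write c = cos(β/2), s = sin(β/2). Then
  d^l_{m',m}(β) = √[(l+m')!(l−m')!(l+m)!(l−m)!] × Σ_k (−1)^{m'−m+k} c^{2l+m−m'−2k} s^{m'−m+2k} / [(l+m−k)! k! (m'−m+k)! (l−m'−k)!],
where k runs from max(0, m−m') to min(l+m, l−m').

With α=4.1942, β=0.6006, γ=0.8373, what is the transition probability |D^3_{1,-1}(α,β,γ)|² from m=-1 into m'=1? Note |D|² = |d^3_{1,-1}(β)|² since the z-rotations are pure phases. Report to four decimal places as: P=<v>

P=0.1459

First d^3_{1,-1}(β=0.6006), then the phase factors e^{-i(1)α} and e^{-i(-1)γ}:
Half-angle: c=0.955248, s=0.295807. N=√(24·2·2·24)=48.000000
Admissible k: 0..2 (factorial args all ≥0)
  k=0: (−1)^2·48.0000/(8)·0.9552^4·0.2958^2 = +0.437151
  k=1: (−1)^3·48.0000/(6)·0.9552^2·0.2958^4 = -0.055893
  k=2: (−1)^4·48.0000/(48)·0.9552^0·0.2958^6 = +0.000670
d^3_{1,-1}(0.6006) = +0.437151 -0.055893 +0.000670 = +0.381929
|D^3_{1,-1}|² = |d^3_{1,-1}(β)|² = (+0.381929)² = 0.145869 (the z-rotation phases have unit modulus)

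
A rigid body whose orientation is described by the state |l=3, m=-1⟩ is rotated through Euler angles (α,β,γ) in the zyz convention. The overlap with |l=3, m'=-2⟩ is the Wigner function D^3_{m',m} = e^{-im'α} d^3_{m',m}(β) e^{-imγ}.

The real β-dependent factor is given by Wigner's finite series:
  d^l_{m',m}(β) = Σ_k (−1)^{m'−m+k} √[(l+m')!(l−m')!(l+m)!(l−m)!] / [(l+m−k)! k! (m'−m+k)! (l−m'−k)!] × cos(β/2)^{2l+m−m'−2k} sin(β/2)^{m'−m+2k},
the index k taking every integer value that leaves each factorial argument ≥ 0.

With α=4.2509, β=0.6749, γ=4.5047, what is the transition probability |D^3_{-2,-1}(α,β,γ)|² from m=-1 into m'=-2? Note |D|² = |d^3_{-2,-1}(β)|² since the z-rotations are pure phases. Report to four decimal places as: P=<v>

D^3_{-2,-1}(4.2509,0.6749,4.5047) = e^{-i·-2·4.2509}·d^3_{-2,-1}(0.6749)·e^{-i·-1·4.5047}. Compute d first:
With c≡cos(β/2)=0.943602 and s≡sin(β/2)=0.331082, N=[1·120·2·24]^{1/2}=75.894664
k: max(0,(-1)−(-2))=1 … min(3+(-1),3−(-2))=2
  k=1: (−1)^0·75.8947/(24)·0.9436^5·0.3311^1 = +0.783213
  k=2: (−1)^1·75.8947/(12)·0.9436^3·0.3311^3 = -0.192843
d^3_{-2,-1}(0.6749) = +0.783213 -0.192843 = +0.590370
|D^3_{-2,-1}|² = |d^3_{-2,-1}(β)|² = (+0.590370)² = 0.348537 (the z-rotation phases have unit modulus)

P=0.3485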